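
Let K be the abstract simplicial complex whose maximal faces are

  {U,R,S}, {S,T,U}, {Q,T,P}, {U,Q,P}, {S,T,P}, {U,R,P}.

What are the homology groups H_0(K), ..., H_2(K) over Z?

K has 6 vertices, 12 edges, 6 triangles.
rank ∂_0 = 0, rank ∂_1 = 5 ⇒ b_0 = 6 − 0 − 5 = 1; all invariant factors of ∂_1 are 1 so no torsion. So H_0 = Z.
rank ∂_1 = 5, rank ∂_2 = 6 ⇒ b_1 = 12 − 5 − 6 = 1; all invariant factors of ∂_2 are 1 so no torsion. So H_1 = Z.
rank ∂_2 = 6, rank ∂_3 = 0 ⇒ b_2 = 6 − 6 − 0 = 0. So H_2 = 0.

H_0 = Z,  H_1 = Z,  H_2 = 0.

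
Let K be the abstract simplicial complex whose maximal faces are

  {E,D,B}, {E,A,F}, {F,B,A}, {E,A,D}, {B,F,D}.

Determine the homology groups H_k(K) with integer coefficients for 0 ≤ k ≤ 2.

K has 5 vertices, 10 edges, 5 triangles.
rank ∂_0 = 0, rank ∂_1 = 4 ⇒ b_0 = 5 − 0 − 4 = 1; all invariant factors of ∂_1 are 1 so no torsion. So H_0 = Z.
rank ∂_1 = 4, rank ∂_2 = 5 ⇒ b_1 = 10 − 4 − 5 = 1; all invariant factors of ∂_2 are 1 so no torsion. So H_1 = Z.
rank ∂_2 = 5, rank ∂_3 = 0 ⇒ b_2 = 5 − 5 − 0 = 0. So H_2 = 0.

H_0 = Z,  H_1 = Z,  H_2 = 0.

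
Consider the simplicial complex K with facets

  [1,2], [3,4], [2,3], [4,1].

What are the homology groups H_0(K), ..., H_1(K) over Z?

H_0 = Z,  H_1 = Z.

K has 4 vertices, 4 edges.
rank ∂_0 = 0, rank ∂_1 = 3 ⇒ b_0 = 4 − 0 − 3 = 1; all invariant factors of ∂_1 are 1 so no torsion. So H_0 ≅ Z.
rank ∂_1 = 3, rank ∂_2 = 0 ⇒ b_1 = 4 − 3 − 0 = 1. So H_1 ≅ Z.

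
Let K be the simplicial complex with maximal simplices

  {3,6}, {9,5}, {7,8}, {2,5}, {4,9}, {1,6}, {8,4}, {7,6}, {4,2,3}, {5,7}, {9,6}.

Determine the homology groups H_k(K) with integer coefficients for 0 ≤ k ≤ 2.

H_0 = Z,  H_1 = Z^4,  H_2 = 0.

Fix the vertex order 1 < 2 < 3 < 4 < 5 < 6 < 7 < 8 < 9 and write every simplex with vertices in increasing order. Then dim K = 2 and the simplices of K are:

  0-simplices (9): [1], [2], [3], [4], [5], [6], [7], [8], [9]
  1-simplices (13): [1,6], [2,3], [2,4], [2,5], [3,4], [3,6], [4,8], [4,9], [5,7], [5,9], [6,7], [6,9], [7,8]
  2-simplices (1): [2,3,4]

giving chain groups C_0 ≅ Z^9, C_1 ≅ Z^13, C_2 ≅ Z^1.

Boundary ∂_1: C_1 → C_0 is given by ∂[p,q] = [q] − [p].
The 9×13 boundary matrix has rank 8 and Smith normal form diag(1,1,1,1,1,1,1,1).

∂_2: C_2 → C_1 maps a triangle to the signed sum of its edges. For instance
  ∂[2,3,4] = [3,4] − [2,4] + [2,3].
This gives a 13×1 integer matrix of rank 1; reducing to Smith normal form yields diagonal entries (1).

From H_k ≅ ker(∂_k) / im(∂_{k+1}) we obtain:

  H_0: rank C_0 − rank ∂_1 = 9 − 8 = 1, and the invariant factors of ∂_1 are all 1, so H_0 = Z.
  H_1: rank ker ∂_1 − rank ∂_2 = (13 − 8) − 1 = 4, and the invariant factors of ∂_2 are all 1, so H_1 = Z^4.
  H_2: rank ker ∂_2 − rank ∂_3 = (1 − 1) − 0 = 0, and there is no ∂_3, so H_2 = 0.

As a check, the Euler characteristic is 9 − 13 + 1 = -3, which agrees with 1 − 4 + 0 = -3.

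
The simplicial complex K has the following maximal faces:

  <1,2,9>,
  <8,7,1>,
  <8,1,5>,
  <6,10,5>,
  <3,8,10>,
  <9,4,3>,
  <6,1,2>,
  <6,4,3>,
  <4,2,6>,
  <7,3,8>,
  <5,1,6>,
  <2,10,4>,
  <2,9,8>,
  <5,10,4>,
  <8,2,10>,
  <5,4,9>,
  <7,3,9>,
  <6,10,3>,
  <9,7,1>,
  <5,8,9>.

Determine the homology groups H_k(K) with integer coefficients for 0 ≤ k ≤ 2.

We work with the vertex ordering 1 < 2 < 3 < 4 < 5 < 6 < 7 < 8 < 9 < 10. The simplices of K, each written with vertices in increasing order, are:

  0-simplices (10): [1], [2], [3], [4], [5], [6], [7], [8], [9], [10]
  1-simplices (30): (30 of them)
  2-simplices (20): (20 of them)

so the chain groups are C_0 ≅ Z^10, C_1 ≅ Z^30, C_2 ≅ Z^20.

Boundary ∂_1: C_1 → C_0 sends each edge [p,q] (with p < q) to q − p. For instance
  ∂[2,6] = [6] − [2].
As a 10×30 matrix over Z this has rank 9, with invariant factors (1,1,1,1,1,1,1,1,1).

∂_2: C_2 → C_1 sends each 2-simplex [p,q,r] to [q,r] − [p,r] + [p,q]. For instance
  ∂[4,5,10] = [5,10] − [4,10] + [4,5],
  ∂[2,8,9] = [8,9] − [2,9] + [2,8].
As a 30×20 matrix over Z this has rank 20, with invariant factors (1,1,1,1,1,1,1,1,1,1,1,1,1,1,1,1,1,1,1,2).

Now H_k = ker ∂_k / im ∂_{k+1}, so:

  H_0: rank C_0 − rank ∂_1 = 10 − 9 = 1, and the invariant factors of ∂_1 are all 1, so H_0 ≅ Z.
  H_1: rank ker ∂_1 − rank ∂_2 = (30 − 9) − 20 = 1, and ∂_2 has invariant factor 2 > 1, so H_1 ≅ Z ⊕ Z/2.
  H_2: rank ker ∂_2 − rank ∂_3 = (20 − 20) − 0 = 0, and there is no ∂_3, so H_2 ≅ 0.

H_0 ≅ Z,  H_1 ≅ Z ⊕ Z/2,  H_2 = 0.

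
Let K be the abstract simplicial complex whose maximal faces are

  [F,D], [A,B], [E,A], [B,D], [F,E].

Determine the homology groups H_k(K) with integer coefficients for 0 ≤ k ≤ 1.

H_0 ≅ Z,  H_1 ≅ Z.

We work with the vertex ordering A < B < D < E < F. The simplices of K, each written with vertices in increasing order, are:

  0-simplices (5): A, B, D, E, F
  1-simplices (5): AB, AE, BD, DF, EF

giving chain groups C_0 ≅ Z^5, C_1 ≅ Z^5.

Boundary ∂_1: C_1 → C_0 sends each edge [p,q] (with p < q) to q − p.
The 5×5 boundary matrix has rank 4 and Smith normal form diag(1,1,1,1).

From H_k ≅ ker(∂_k) / im(∂_{k+1}) we obtain:

  H_0: rank C_0 − rank ∂_1 = 5 − 4 = 1, and the invariant factors of ∂_1 are all 1, so H_0 = Z.
  H_1: rank ker ∂_1 − rank ∂_2 = (5 − 4) − 0 = 1, and there is no ∂_2, so H_1 = Z.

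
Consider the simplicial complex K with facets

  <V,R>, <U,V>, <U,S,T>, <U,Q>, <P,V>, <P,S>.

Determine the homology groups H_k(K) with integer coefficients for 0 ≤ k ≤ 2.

H_0 = Z,  H_1 = Z,  H_2 = 0.

We work with the vertex ordering P < Q < R < S < T < U < V. The simplices of K, each written with vertices in increasing order, are:

  0-simplices (7): P, Q, R, S, T, U, V
  1-simplices (8): PS, PV, QU, RV, ST, SU, TU, UV
  2-simplices (1): STU

so the chain groups are C_0 ≅ Z^7, C_1 ≅ Z^8, C_2 ≅ Z^1.

∂_1: C_1 → C_0 maps an edge to its endpoints' difference, ∂[p,q] = q − p.
The 7×8 boundary matrix has rank 6 and Smith normal form diag(1,1,1,1,1,1).

Boundary ∂_2: C_2 → C_1 maps a triangle to the signed sum of its edges. For instance
  ∂STU = TU − SU + ST.
This gives a 8×1 integer matrix of rank 1; reducing to Smith normal form yields diagonal entries (1).

Reading off H_k = ker ∂_k / im ∂_{k+1}:

  H_0: rank C_0 − rank ∂_1 = 7 − 6 = 1, and the invariant factors of ∂_1 are all 1, so H_0 = Z.
  H_1: rank ker ∂_1 − rank ∂_2 = (8 − 6) − 1 = 1, and the invariant factors of ∂_2 are all 1, so H_1 = Z.
  H_2: rank ker ∂_2 − rank ∂_3 = (1 − 1) − 0 = 0, and there is no ∂_3, so H_2 = 0.

As a check, the Euler characteristic is 7 − 8 + 1 = 0, which agrees with 1 − 1 + 0 = 0.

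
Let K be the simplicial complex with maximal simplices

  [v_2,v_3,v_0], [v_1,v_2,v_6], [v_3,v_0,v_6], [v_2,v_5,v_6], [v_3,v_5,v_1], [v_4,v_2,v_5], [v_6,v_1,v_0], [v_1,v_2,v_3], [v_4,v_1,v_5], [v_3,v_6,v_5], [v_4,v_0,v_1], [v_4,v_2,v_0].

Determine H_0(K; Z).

Order the vertices as v_0 < v_1 < v_2 < v_3 < v_4 < v_5 < v_6. Listing each simplex with vertices in this order, K has dimension 2 with simplices:

  0-simplices (7): [v_0], [v_1], [v_2], [v_3], [v_4], [v_5], [v_6]
  1-simplices (18): (18 of them)
  2-simplices (12): (12 of them)

Hence C_0 ≅ Z^7, C_1 ≅ Z^18, C_2 ≅ Z^12.

Boundary ∂_1: C_1 → C_0 is given by ∂[p,q] = [q] − [p].
The resulting 7×18 matrix has rank 6, and its Smith normal form has invariant factors (1,1,1,1,1,1).

∂_2: C_2 → C_1 sends each 2-simplex [p,q,r] to [q,r] − [p,r] + [p,q]. For instance
  ∂[v_0,v_2,v_4] = [v_2,v_4] − [v_0,v_4] + [v_0,v_2],
  ∂[v_3,v_5,v_6] = [v_5,v_6] − [v_3,v_6] + [v_3,v_5].
The 18×12 boundary matrix has rank 12 and Smith normal form diag(1,1,1,1,1,1,1,1,1,1,1,2).

From H_k ≅ ker(∂_k) / im(∂_{k+1}) we obtain:

  H_0: rank C_0 − rank ∂_1 = 7 − 6 = 1, and the invariant factors of ∂_1 are all 1, so H_0 = Z.

H_0 = Z.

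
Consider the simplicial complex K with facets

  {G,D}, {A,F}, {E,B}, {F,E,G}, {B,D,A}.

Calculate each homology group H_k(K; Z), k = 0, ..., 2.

K has 6 vertices, 9 edges, 2 triangles.
rank ∂_0 = 0, rank ∂_1 = 5 ⇒ b_0 = 6 − 0 − 5 = 1; all invariant factors of ∂_1 are 1 so no torsion. So H_0 ≅ Z.
rank ∂_1 = 5, rank ∂_2 = 2 ⇒ b_1 = 9 − 5 − 2 = 2; all invariant factors of ∂_2 are 1 so no torsion. So H_1 ≅ Z^2.
rank ∂_2 = 2, rank ∂_3 = 0 ⇒ b_2 = 2 − 2 − 0 = 0. So H_2 ≅ 0.

H_0 ≅ Z,  H_1 ≅ Z^2,  H_2 = 0.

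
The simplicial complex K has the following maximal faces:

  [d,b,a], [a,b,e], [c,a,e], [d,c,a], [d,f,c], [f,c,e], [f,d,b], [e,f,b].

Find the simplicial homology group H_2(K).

Fix the vertex order a < b < c < d < e < f and write every simplex with vertices in increasing order. Then dim K = 2 and the simplices of K are:

  0-simplices (6): a, b, c, d, e, f
  1-simplices (12): ab, ac, ad, ae, bd, be, bf, cd, ce, cf, df, ef
  2-simplices (8): abd, abe, acd, ace, bdf, bef, cdf, cef

so the chain groups are C_0 ≅ Z^6, C_1 ≅ Z^12, C_2 ≅ Z^8.

∂_1: C_1 → C_0 is given by ∂[p,q] = [q] − [p]. For instance
  ∂be = e − b.
As a 6×12 matrix over Z this has rank 5, with invariant factors (1,1,1,1,1).

∂_2: C_2 → C_1 maps a triangle to the signed sum of its edges. For instance
  ∂bdf = df − bf + bd,
  ∂abe = be − ae + ab.
As a 12×8 matrix over Z this has rank 7, with invariant factors (1,1,1,1,1,1,1).

From H_k ≅ ker(∂_k) / im(∂_{k+1}) we obtain:

  H_2: rank ker ∂_2 − rank ∂_3 = (8 − 7) − 0 = 1, and there is no ∂_3, so H_2 ≅ Z.

H_2 ≅ Z.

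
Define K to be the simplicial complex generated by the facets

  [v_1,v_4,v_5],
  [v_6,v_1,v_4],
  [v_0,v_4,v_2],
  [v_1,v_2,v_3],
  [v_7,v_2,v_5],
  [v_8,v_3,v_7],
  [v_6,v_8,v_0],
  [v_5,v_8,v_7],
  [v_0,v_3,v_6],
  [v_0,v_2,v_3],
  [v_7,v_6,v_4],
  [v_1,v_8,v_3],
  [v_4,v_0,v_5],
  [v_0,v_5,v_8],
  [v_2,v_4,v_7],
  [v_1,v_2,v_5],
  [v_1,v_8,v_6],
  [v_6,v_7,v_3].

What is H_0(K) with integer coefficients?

Fix the vertex order v_0 < v_1 < v_2 < v_3 < v_4 < v_5 < v_6 < v_7 < v_8 and write every simplex with vertices in increasing order. Then dim K = 2 and the simplices of K are:

  0-simplices (9): [v_0], [v_1], [v_2], [v_3], [v_4], [v_5], [v_6], [v_7], [v_8]
  1-simplices (27): (27 of them)
  2-simplices (18): (18 of them)

Hence C_0 ≅ Z^9, C_1 ≅ Z^27, C_2 ≅ Z^18.

∂_1: C_1 → C_0 is given by ∂[p,q] = [q] − [p].
The resulting 9×27 matrix has rank 8, and its Smith normal form has invariant factors (1,1,1,1,1,1,1,1).

The boundary map ∂_2: C_2 → C_1 acts by ∂[p,q,r] = [q,r] − [p,r] + [p,q]. For instance
  ∂[v_5,v_7,v_8] = [v_7,v_8] − [v_5,v_8] + [v_5,v_7],
  ∂[v_1,v_2,v_5] = [v_2,v_5] − [v_1,v_5] + [v_1,v_2].
As a 27×18 matrix over Z this has rank 18, with invariant factors (1,1,1,1,1,1,1,1,1,1,1,1,1,1,1,1,1,2).

Computing H_k = (kernel of ∂_k) / (image of ∂_{k+1}):

  H_0: rank C_0 − rank ∂_1 = 9 − 8 = 1, and the invariant factors of ∂_1 are all 1, so H_0 ≅ Z.

(K is a triangulation of the Klein bottle.)

H_0 ≅ Z.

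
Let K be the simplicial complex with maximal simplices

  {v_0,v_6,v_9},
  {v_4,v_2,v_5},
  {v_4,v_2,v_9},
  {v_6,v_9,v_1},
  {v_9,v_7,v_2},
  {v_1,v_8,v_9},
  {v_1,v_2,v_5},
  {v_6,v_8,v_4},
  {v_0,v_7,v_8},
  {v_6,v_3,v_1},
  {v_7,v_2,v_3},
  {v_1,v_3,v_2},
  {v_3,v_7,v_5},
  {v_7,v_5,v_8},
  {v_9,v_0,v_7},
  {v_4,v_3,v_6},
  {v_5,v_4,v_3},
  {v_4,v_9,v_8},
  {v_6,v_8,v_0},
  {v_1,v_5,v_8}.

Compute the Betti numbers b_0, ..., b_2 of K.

Order the vertices as v_0 < v_1 < v_2 < v_3 < v_4 < v_5 < v_6 < v_7 < v_8 < v_9. Listing each simplex with vertices in this order, K has dimension 2 with simplices:

  0-simplices (10): [v_0], [v_1], [v_2], [v_3], [v_4], [v_5], [v_6], [v_7], [v_8], [v_9]
  1-simplices (30): (30 of them)
  2-simplices (20): (20 of them)

giving chain groups C_0 ≅ Z^10, C_1 ≅ Z^30, C_2 ≅ Z^20.

∂_1: C_1 → C_0 maps an edge to its endpoints' difference, ∂[p,q] = q − p. For instance
  ∂[v_2,v_4] = [v_4] − [v_2].
The 10×30 boundary matrix has rank 9 and Smith normal form diag(1,1,1,1,1,1,1,1,1).

The boundary map ∂_2: C_2 → C_1 sends each 2-simplex [p,q,r] to [q,r] − [p,r] + [p,q]. For instance
  ∂[v_5,v_7,v_8] = [v_7,v_8] − [v_5,v_8] + [v_5,v_7],
  ∂[v_1,v_2,v_5] = [v_2,v_5] − [v_1,v_5] + [v_1,v_2].
This gives a 30×20 integer matrix of rank 20; reducing to Smith normal form yields diagonal entries (1,1,1,1,1,1,1,1,1,1,1,1,1,1,1,1,1,1,1,2).

Reading off H_k = ker ∂_k / im ∂_{k+1}:

  H_0: rank C_0 − rank ∂_1 = 10 − 9 = 1, and the invariant factors of ∂_1 are all 1, so H_0 ≅ Z.
  H_1: rank ker ∂_1 − rank ∂_2 = (30 − 9) − 20 = 1, and ∂_2 has invariant factor 2 > 1, so H_1 ≅ Z ⊕ Z/2.
  H_2: rank ker ∂_2 − rank ∂_3 = (20 − 20) − 0 = 0, and there is no ∂_3, so H_2 ≅ 0.

As a check, the Euler characteristic is 10 − 30 + 20 = 0, which agrees with 1 − 1 + 0 = 0.

Hence the Betti numbers are b_0 = 1, b_1 = 1, b_2 = 0.

b_0 = 1, b_1 = 1, b_2 = 0.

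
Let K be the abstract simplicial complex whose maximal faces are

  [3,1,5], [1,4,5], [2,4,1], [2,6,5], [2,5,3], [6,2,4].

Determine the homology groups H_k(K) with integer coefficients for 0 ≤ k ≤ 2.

H_0 ≅ Z,  H_1 ≅ Z,  H_2 = 0.

Fix the vertex order 1 < 2 < 3 < 4 < 5 < 6 and write every simplex with vertices in increasing order. Then dim K = 2 and the simplices of K are:

  0-simplices (6): [1], [2], [3], [4], [5], [6]
  1-simplices (12): [1,2], [1,3], [1,4], [1,5], [2,3], [2,4], [2,5], [2,6], [3,5], [4,5], [4,6], [5,6]
  2-simplices (6): [1,2,4], [1,3,5], [1,4,5], [2,3,5], [2,4,6], [2,5,6]

Hence C_0 ≅ Z^6, C_1 ≅ Z^12, C_2 ≅ Z^6.

The boundary map ∂_1: C_1 → C_0 sends each edge [p,q] (with p < q) to q − p. For instance
  ∂[1,4] = [4] − [1].
The 6×12 boundary matrix has rank 5 and Smith normal form diag(1,1,1,1,1).

∂_2: C_2 → C_1 acts by ∂[p,q,r] = [q,r] − [p,r] + [p,q]. For instance
  ∂[2,5,6] = [5,6] − [2,6] + [2,5],
  ∂[1,2,4] = [2,4] − [1,4] + [1,2].
The 12×6 boundary matrix has rank 6 and Smith normal form diag(1,1,1,1,1,1).

Now H_k = ker ∂_k / im ∂_{k+1}, so:

  H_0: rank C_0 − rank ∂_1 = 6 − 5 = 1, and the invariant factors of ∂_1 are all 1, so H_0 = Z.
  H_1: rank ker ∂_1 − rank ∂_2 = (12 − 5) − 6 = 1, and the invariant factors of ∂_2 are all 1, so H_1 = Z.
  H_2: rank ker ∂_2 − rank ∂_3 = (6 − 6) − 0 = 0, and there is no ∂_3, so H_2 = 0.

As a check, the Euler characteristic is 6 − 12 + 6 = 0, which agrees with 1 − 1 + 0 = 0.
(K is a triangulation of the cylinder S^1 x I.)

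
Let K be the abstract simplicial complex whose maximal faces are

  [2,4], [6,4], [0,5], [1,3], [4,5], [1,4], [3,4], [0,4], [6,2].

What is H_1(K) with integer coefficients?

Fix the vertex order 0 < 1 < 2 < 3 < 4 < 5 < 6 and write every simplex with vertices in increasing order. Then dim K = 1 and the simplices of K are:

  0-simplices (7): [0], [1], [2], [3], [4], [5], [6]
  1-simplices (9): [0,4], [0,5], [1,3], [1,4], [2,4], [2,6], [3,4], [4,5], [4,6]

giving chain groups C_0 ≅ Z^7, C_1 ≅ Z^9.

∂_1: C_1 → C_0 maps an edge to its endpoints' difference, ∂[p,q] = q − p. For instance
  ∂[3,4] = [4] − [3].
The 7×9 boundary matrix has rank 6 and Smith normal form diag(1,1,1,1,1,1).

From H_k ≅ ker(∂_k) / im(∂_{k+1}) we obtain:

  H_1: rank ker ∂_1 − rank ∂_2 = (9 − 6) − 0 = 3, and there is no ∂_2, so H_1 = Z^3.

H_1 = Z^3.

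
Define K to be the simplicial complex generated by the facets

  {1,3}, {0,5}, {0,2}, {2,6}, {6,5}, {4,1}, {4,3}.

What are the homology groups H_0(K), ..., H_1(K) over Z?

K has 7 vertices, 7 edges.
rank ∂_0 = 0, rank ∂_1 = 5 ⇒ b_0 = 7 − 0 − 5 = 2; all invariant factors of ∂_1 are 1 so no torsion. So H_0 ≅ Z^2.
rank ∂_1 = 5, rank ∂_2 = 0 ⇒ b_1 = 7 − 5 − 0 = 2. So H_1 ≅ Z^2.

H_0 ≅ Z^2,  H_1 ≅ Z^2.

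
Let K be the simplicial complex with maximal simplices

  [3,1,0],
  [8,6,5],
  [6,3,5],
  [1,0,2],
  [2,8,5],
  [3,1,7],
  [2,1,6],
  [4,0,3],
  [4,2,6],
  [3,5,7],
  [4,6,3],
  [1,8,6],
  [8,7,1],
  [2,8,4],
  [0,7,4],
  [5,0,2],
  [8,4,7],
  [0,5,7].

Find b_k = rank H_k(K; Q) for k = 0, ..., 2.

b_0 = 1, b_1 = 1, b_2 = 0.

Fix the vertex order 0 < 1 < 2 < 3 < 4 < 5 < 6 < 7 < 8 and write every simplex with vertices in increasing order. Then dim K = 2 and the simplices of K are:

  0-simplices (9): [0], [1], [2], [3], [4], [5], [6], [7], [8]
  1-simplices (27): (27 of them)
  2-simplices (18): [0,1,2], [0,1,3], [0,2,5], [0,3,4], [0,4,7], [0,5,7], [1,2,6], [1,3,7], [1,6,8], [1,7,8], [2,4,6], [2,4,8], [2,5,8], [3,4,6], [3,5,6], [3,5,7], [4,7,8], [5,6,8]

Hence C_0 ≅ Z^9, C_1 ≅ Z^27, C_2 ≅ Z^18.

Boundary ∂_1: C_1 → C_0 is given by ∂[p,q] = [q] − [p]. For instance
  ∂[1,6] = [6] − [1].
The resulting 9×27 matrix has rank 8, and its Smith normal form has invariant factors (1,1,1,1,1,1,1,1).

∂_2: C_2 → C_1 maps a triangle to the signed sum of its edges. For instance
  ∂[3,5,6] = [5,6] − [3,6] + [3,5],
  ∂[1,7,8] = [7,8] − [1,8] + [1,7].
This gives a 27×18 integer matrix of rank 18; reducing to Smith normal form yields diagonal entries (1,1,1,1,1,1,1,1,1,1,1,1,1,1,1,1,1,2).

Now H_k = ker ∂_k / im ∂_{k+1}, so:

  H_0: rank C_0 − rank ∂_1 = 9 − 8 = 1, and the invariant factors of ∂_1 are all 1, so H_0 ≅ Z.
  H_1: rank ker ∂_1 − rank ∂_2 = (27 − 8) − 18 = 1, and ∂_2 has invariant factor 2 > 1, so H_1 ≅ Z ⊕ Z/2.
  H_2: rank ker ∂_2 − rank ∂_3 = (18 − 18) − 0 = 0, and there is no ∂_3, so H_2 ≅ 0.

As a check, the Euler characteristic is 9 − 27 + 18 = 0, which agrees with 1 − 1 + 0 = 0.

Hence the Betti numbers are b_0 = 1, b_1 = 1, b_2 = 0.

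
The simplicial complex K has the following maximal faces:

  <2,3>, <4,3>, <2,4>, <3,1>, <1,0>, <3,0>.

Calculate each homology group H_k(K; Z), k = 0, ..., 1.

H_0 = Z,  H_1 = Z^2.

K has 5 vertices, 6 edges.
rank ∂_0 = 0, rank ∂_1 = 4 ⇒ b_0 = 5 − 0 − 4 = 1; all invariant factors of ∂_1 are 1 so no torsion. So H_0 ≅ Z.
rank ∂_1 = 4, rank ∂_2 = 0 ⇒ b_1 = 6 − 4 − 0 = 2. So H_1 ≅ Z^2.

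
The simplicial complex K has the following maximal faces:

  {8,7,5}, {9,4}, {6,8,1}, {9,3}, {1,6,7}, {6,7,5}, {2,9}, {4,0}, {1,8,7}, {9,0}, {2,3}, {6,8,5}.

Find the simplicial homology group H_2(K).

H_2 = Z.

We work with the vertex ordering 0 < 1 < 2 < 3 < 4 < 5 < 6 < 7 < 8 < 9. The simplices of K, each written with vertices in increasing order, are:

  0-simplices (10): [0], [1], [2], [3], [4], [5], [6], [7], [8], [9]
  1-simplices (15): [0,4], [0,9], [1,6], [1,7], [1,8], [2,3], [2,9], [3,9], [4,9], [5,6], [5,7], [5,8], [6,7], [6,8], [7,8]
  2-simplices (6): [1,6,7], [1,6,8], [1,7,8], [5,6,7], [5,6,8], [5,7,8]

Hence C_0 ≅ Z^10, C_1 ≅ Z^15, C_2 ≅ Z^6.

Boundary ∂_1: C_1 → C_0 is given by ∂[p,q] = [q] − [p].
The resulting 10×15 matrix has rank 8, and its Smith normal form has invariant factors (1,1,1,1,1,1,1,1).

∂_2: C_2 → C_1 maps a triangle to the signed sum of its edges. For instance
  ∂[1,6,8] = [6,8] − [1,8] + [1,6],
  ∂[1,7,8] = [7,8] − [1,8] + [1,7].
The resulting 15×6 matrix has rank 5, and its Smith normal form has invariant factors (1,1,1,1,1).

Reading off H_k = ker ∂_k / im ∂_{k+1}:

  H_2: rank ker ∂_2 − rank ∂_3 = (6 − 5) − 0 = 1, and there is no ∂_3, so H_2 = Z.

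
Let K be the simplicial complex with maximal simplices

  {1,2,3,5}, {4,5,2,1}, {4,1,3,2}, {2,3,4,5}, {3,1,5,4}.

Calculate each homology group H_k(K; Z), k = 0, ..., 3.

H_0 = Z,  H_1 = 0,  H_2 = 0,  H_3 = Z.

Take the total order 1 < 2 < 3 < 4 < 5 on the vertex set. Then K (dimension 3) consists of the simplices:

  0-simplices (5): [1], [2], [3], [4], [5]
  1-simplices (10): [1,2], [1,3], [1,4], [1,5], [2,3], [2,4], [2,5], [3,4], [3,5], [4,5]
  2-simplices (10): [1,2,3], [1,2,4], [1,2,5], [1,3,4], [1,3,5], [1,4,5], [2,3,4], [2,3,5], [2,4,5], [3,4,5]
  3-simplices (5): [1,2,3,4], [1,2,3,5], [1,2,4,5], [1,3,4,5], [2,3,4,5]

Hence C_0 ≅ Z^5, C_1 ≅ Z^10, C_2 ≅ Z^10, C_3 ≅ Z^5.

The boundary map ∂_1: C_1 → C_0 maps an edge to its endpoints' difference, ∂[p,q] = q − p. For instance
  ∂[1,2] = [2] − [1].
The resulting 5×10 matrix has rank 4, and its Smith normal form has invariant factors (1,1,1,1).

∂_2: C_2 → C_1 maps a triangle to the signed sum of its edges. For instance
  ∂[2,3,5] = [3,5] − [2,5] + [2,3],
  ∂[1,3,5] = [3,5] − [1,5] + [1,3].
This gives a 10×10 integer matrix of rank 6; reducing to Smith normal form yields diagonal entries (1,1,1,1,1,1).

Boundary ∂_3: C_3 → C_2 sends each 3-simplex σ to the alternating sum Σ_i (−1)^i (σ with its i-th vertex removed). For instance
  ∂[2,3,4,5] = [3,4,5] − [2,4,5] + [2,3,5] − [2,3,4],
  ∂[1,2,3,4] = [2,3,4] − [1,3,4] + [1,2,4] − [1,2,3].
As a 10×5 matrix over Z this has rank 4, with invariant factors (1,1,1,1).

Computing H_k = (kernel of ∂_k) / (image of ∂_{k+1}):

  H_0: rank C_0 − rank ∂_1 = 5 − 4 = 1, and the invariant factors of ∂_1 are all 1, so H_0 ≅ Z.
  H_1: rank ker ∂_1 − rank ∂_2 = (10 − 4) − 6 = 0, and the invariant factors of ∂_2 are all 1, so H_1 ≅ 0.
  H_2: rank ker ∂_2 − rank ∂_3 = (10 − 6) − 4 = 0, and the invariant factors of ∂_3 are all 1, so H_2 ≅ 0.
  H_3: rank ker ∂_3 − rank ∂_4 = (5 − 4) − 0 = 1, and there is no ∂_4, so H_3 ≅ Z.

(K is a triangulation of the 3-sphere S^3.)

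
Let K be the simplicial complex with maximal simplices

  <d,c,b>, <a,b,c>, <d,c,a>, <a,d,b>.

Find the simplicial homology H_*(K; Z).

We work with the vertex ordering a < b < c < d. The simplices of K, each written with vertices in increasing order, are:

  0-simplices (4): a, b, c, d
  1-simplices (6): ab, ac, ad, bc, bd, cd
  2-simplices (4): abc, abd, acd, bcd

so the chain groups are C_0 ≅ Z^4, C_1 ≅ Z^6, C_2 ≅ Z^4.

Boundary ∂_1: C_1 → C_0 sends each edge [p,q] (with p < q) to q − p. For instance
  ∂cd = d − c.
The resulting 4×6 matrix has rank 3, and its Smith normal form has invariant factors (1,1,1).

The boundary map ∂_2: C_2 → C_1 acts by ∂[p,q,r] = [q,r] − [p,r] + [p,q]. For instance
  ∂abd = bd − ad + ab,
  ∂acd = cd − ad + ac.
The resulting 6×4 matrix has rank 3, and its Smith normal form has invariant factors (1,1,1).

Reading off H_k = ker ∂_k / im ∂_{k+1}:

  H_0: rank C_0 − rank ∂_1 = 4 − 3 = 1, and the invariant factors of ∂_1 are all 1, so H_0 ≅ Z.
  H_1: rank ker ∂_1 − rank ∂_2 = (6 − 3) − 3 = 0, and the invariant factors of ∂_2 are all 1, so H_1 ≅ 0.
  H_2: rank ker ∂_2 − rank ∂_3 = (4 − 3) − 0 = 1, and there is no ∂_3, so H_2 ≅ Z.

As a check, the Euler characteristic is 4 − 6 + 4 = 2, which agrees with 1 − 0 + 1 = 2.

H_0 ≅ Z,  H_1 = 0,  H_2 ≅ Z.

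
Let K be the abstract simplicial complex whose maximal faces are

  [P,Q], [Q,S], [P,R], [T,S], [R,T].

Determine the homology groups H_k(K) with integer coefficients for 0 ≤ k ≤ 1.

Take the total order P < Q < R < S < T on the vertex set. Then K (dimension 1) consists of the simplices:

  0-simplices (5): P, Q, R, S, T
  1-simplices (5): PQ, PR, QS, RT, ST

so the chain groups are C_0 ≅ Z^5, C_1 ≅ Z^5.

The boundary map ∂_1: C_1 → C_0 maps an edge to its endpoints' difference, ∂[p,q] = q − p. For instance
  ∂RT = T − R.
As a 5×5 matrix over Z this has rank 4, with invariant factors (1,1,1,1).

Computing H_k = (kernel of ∂_k) / (image of ∂_{k+1}):

  H_0: rank C_0 − rank ∂_1 = 5 − 4 = 1, and the invariant factors of ∂_1 are all 1, so H_0 = Z.
  H_1: rank ker ∂_1 − rank ∂_2 = (5 − 4) − 0 = 1, and there is no ∂_2, so H_1 = Z.

H_0 = Z,  H_1 = Z.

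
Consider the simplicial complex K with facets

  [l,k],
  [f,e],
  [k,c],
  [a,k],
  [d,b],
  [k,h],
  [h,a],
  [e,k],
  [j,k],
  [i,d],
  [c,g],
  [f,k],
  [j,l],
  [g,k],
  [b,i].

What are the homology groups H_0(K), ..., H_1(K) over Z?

Fix the vertex order a < b < c < d < e < f < g < h < i < j < k < l and write every simplex with vertices in increasing order. Then dim K = 1 and the simplices of K are:

  0-simplices (12): a, b, c, d, e, f, g, h, i, j, k, l
  1-simplices (15): ah, ak, bd, bi, cg, ck, di, ef, ek, fk, gk, hk, jk, jl, kl

giving chain groups C_0 ≅ Z^12, C_1 ≅ Z^15.

Boundary ∂_1: C_1 → C_0 is given by ∂[p,q] = [q] − [p]. For instance
  ∂hk = k − h.
This gives a 12×15 integer matrix of rank 10; reducing to Smith normal form yields diagonal entries (1,1,1,1,1,1,1,1,1,1).

Now H_k = ker ∂_k / im ∂_{k+1}, so:

  H_0: rank C_0 − rank ∂_1 = 12 − 10 = 2, and the invariant factors of ∂_1 are all 1, so H_0 = Z^2.
  H_1: rank ker ∂_1 − rank ∂_2 = (15 − 10) − 0 = 5, and there is no ∂_2, so H_1 = Z^5.

H_0 = Z^2,  H_1 = Z^5.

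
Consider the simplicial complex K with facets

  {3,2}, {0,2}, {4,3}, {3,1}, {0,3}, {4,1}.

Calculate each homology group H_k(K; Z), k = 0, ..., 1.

Order the vertices as 0 < 1 < 2 < 3 < 4. Listing each simplex with vertices in this order, K has dimension 1 with simplices:

  0-simplices (5): [0], [1], [2], [3], [4]
  1-simplices (6): [0,2], [0,3], [1,3], [1,4], [2,3], [3,4]

giving chain groups C_0 ≅ Z^5, C_1 ≅ Z^6.

The boundary map ∂_1: C_1 → C_0 sends each edge [p,q] (with p < q) to q − p.
This gives a 5×6 integer matrix of rank 4; reducing to Smith normal form yields diagonal entries (1,1,1,1).

Now H_k = ker ∂_k / im ∂_{k+1}, so:

  H_0: rank C_0 − rank ∂_1 = 5 − 4 = 1, and the invariant factors of ∂_1 are all 1, so H_0 = Z.
  H_1: rank ker ∂_1 − rank ∂_2 = (6 − 4) − 0 = 2, and there is no ∂_2, so H_1 = Z^2.

As a check, the Euler characteristic is 5 − 6 = -1, which agrees with 1 − 2 = -1.

H_0 = Z,  H_1 = Z^2.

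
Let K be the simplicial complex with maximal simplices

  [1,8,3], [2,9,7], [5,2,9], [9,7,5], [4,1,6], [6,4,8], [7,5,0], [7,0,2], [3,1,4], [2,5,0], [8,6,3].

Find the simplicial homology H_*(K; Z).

Fix the vertex order 0 < 1 < 2 < 3 < 4 < 5 < 6 < 7 < 8 < 9 and write every simplex with vertices in increasing order. Then dim K = 2 and the simplices of K are:

  0-simplices (10): [0], [1], [2], [3], [4], [5], [6], [7], [8], [9]
  1-simplices (19): [0,2], [0,5], [0,7], [1,3], [1,4], [1,6], [1,8], [2,5], [2,7], [2,9], [3,4], [3,6], [3,8], [4,6], [4,8], [5,7], [5,9], [6,8], [7,9]
  2-simplices (11): [0,2,5], [0,2,7], [0,5,7], [1,3,4], [1,3,8], [1,4,6], [2,5,9], [2,7,9], [3,6,8], [4,6,8], [5,7,9]

Hence C_0 ≅ Z^10, C_1 ≅ Z^19, C_2 ≅ Z^11.

The boundary map ∂_1: C_1 → C_0 is given by ∂[p,q] = [q] − [p].
The resulting 10×19 matrix has rank 8, and its Smith normal form has invariant factors (1,1,1,1,1,1,1,1).

∂_2: C_2 → C_1 maps a triangle to the signed sum of its edges. For instance
  ∂[0,2,7] = [2,7] − [0,7] + [0,2],
  ∂[4,6,8] = [6,8] − [4,8] + [4,6].
As a 19×11 matrix over Z this has rank 10, with invariant factors (1,1,1,1,1,1,1,1,1,1).

From H_k ≅ ker(∂_k) / im(∂_{k+1}) we obtain:

  H_0: rank C_0 − rank ∂_1 = 10 − 8 = 2, and the invariant factors of ∂_1 are all 1, so H_0 ≅ Z^2.
  H_1: rank ker ∂_1 − rank ∂_2 = (19 − 8) − 10 = 1, and the invariant factors of ∂_2 are all 1, so H_1 ≅ Z.
  H_2: rank ker ∂_2 − rank ∂_3 = (11 − 10) − 0 = 1, and there is no ∂_3, so H_2 ≅ Z.

(K is a triangulation of the disjoint union of the Möbius band and the 2-sphere S^2.)

H_0 = Z^2,  H_1 = Z,  H_2 = Z.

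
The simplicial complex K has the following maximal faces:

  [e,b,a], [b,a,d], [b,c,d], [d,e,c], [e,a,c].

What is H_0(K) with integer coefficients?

Take the total order a < b < c < d < e on the vertex set. Then K (dimension 2) consists of the simplices:

  0-simplices (5): a, b, c, d, e
  1-simplices (10): ab, ac, ad, ae, bc, bd, be, cd, ce, de
  2-simplices (5): abd, abe, ace, bcd, cde

Hence C_0 ≅ Z^5, C_1 ≅ Z^10, C_2 ≅ Z^5.

Boundary ∂_1: C_1 → C_0 maps an edge to its endpoints' difference, ∂[p,q] = q − p.
As a 5×10 matrix over Z this has rank 4, with invariant factors (1,1,1,1).

The boundary map ∂_2: C_2 → C_1 sends each 2-simplex [p,q,r] to [q,r] − [p,r] + [p,q]. For instance
  ∂abe = be − ae + ab,
  ∂cde = de − ce + cd.
The resulting 10×5 matrix has rank 5, and its Smith normal form has invariant factors (1,1,1,1,1).

From H_k ≅ ker(∂_k) / im(∂_{k+1}) we obtain:

  H_0: rank C_0 − rank ∂_1 = 5 − 4 = 1, and the invariant factors of ∂_1 are all 1, so H_0 ≅ Z.

H_0 ≅ Z.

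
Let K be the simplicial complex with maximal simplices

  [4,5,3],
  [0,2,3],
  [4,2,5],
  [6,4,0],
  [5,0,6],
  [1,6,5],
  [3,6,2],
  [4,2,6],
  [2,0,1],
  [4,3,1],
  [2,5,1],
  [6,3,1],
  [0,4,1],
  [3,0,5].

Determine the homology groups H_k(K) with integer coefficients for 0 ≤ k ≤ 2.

H_0 = Z,  H_1 = Z^2,  H_2 = Z.

Take the total order 0 < 1 < 2 < 3 < 4 < 5 < 6 on the vertex set. Then K (dimension 2) consists of the simplices:

  0-simplices (7): [0], [1], [2], [3], [4], [5], [6]
  1-simplices (21): [0,1], [0,2], [0,3], [0,4], [0,5], [0,6], [1,2], [1,3], [1,4], [1,5], [1,6], [2,3], [2,4], [2,5], [2,6], [3,4], [3,5], [3,6], [4,5], [4,6], [5,6]
  2-simplices (14): [0,1,2], [0,1,4], [0,2,3], [0,3,5], [0,4,6], [0,5,6], [1,2,5], [1,3,4], [1,3,6], [1,5,6], [2,3,6], [2,4,5], [2,4,6], [3,4,5]

giving chain groups C_0 ≅ Z^7, C_1 ≅ Z^21, C_2 ≅ Z^14.

Boundary ∂_1: C_1 → C_0 maps an edge to its endpoints' difference, ∂[p,q] = q − p. For instance
  ∂[1,2] = [2] − [1].
The resulting 7×21 matrix has rank 6, and its Smith normal form has invariant factors (1,1,1,1,1,1).

Boundary ∂_2: C_2 → C_1 sends each 2-simplex [p,q,r] to [q,r] − [p,r] + [p,q]. For instance
  ∂[0,5,6] = [5,6] − [0,6] + [0,5],
  ∂[2,4,6] = [4,6] − [2,6] + [2,4].
The 21×14 boundary matrix has rank 13 and Smith normal form diag(1,1,1,1,1,1,1,1,1,1,1,1,1).

Computing H_k = (kernel of ∂_k) / (image of ∂_{k+1}):

  H_0: rank C_0 − rank ∂_1 = 7 − 6 = 1, and the invariant factors of ∂_1 are all 1, so H_0 = Z.
  H_1: rank ker ∂_1 − rank ∂_2 = (21 − 6) − 13 = 2, and the invariant factors of ∂_2 are all 1, so H_1 = Z^2.
  H_2: rank ker ∂_2 − rank ∂_3 = (14 − 13) − 0 = 1, and there is no ∂_3, so H_2 = Z.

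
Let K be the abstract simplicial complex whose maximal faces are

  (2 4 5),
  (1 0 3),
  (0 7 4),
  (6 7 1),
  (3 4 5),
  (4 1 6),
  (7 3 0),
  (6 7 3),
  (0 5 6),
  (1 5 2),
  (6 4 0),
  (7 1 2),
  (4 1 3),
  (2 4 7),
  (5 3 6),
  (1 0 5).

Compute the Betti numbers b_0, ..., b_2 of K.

b_0 = 1, b_1 = 2, b_2 = 1.

Take the total order 0 < 1 < 2 < 3 < 4 < 5 < 6 < 7 on the vertex set. Then K (dimension 2) consists of the simplices:

  0-simplices (8): [0], [1], [2], [3], [4], [5], [6], [7]
  1-simplices (24): (24 of them)
  2-simplices (16): [0,1,3], [0,1,5], [0,3,7], [0,4,6], [0,4,7], [0,5,6], [1,2,5], [1,2,7], [1,3,4], [1,4,6], [1,6,7], [2,4,5], [2,4,7], [3,4,5], [3,5,6], [3,6,7]

so the chain groups are C_0 ≅ Z^8, C_1 ≅ Z^24, C_2 ≅ Z^16.

Boundary ∂_1: C_1 → C_0 is given by ∂[p,q] = [q] − [p].
As a 8×24 matrix over Z this has rank 7, with invariant factors (1,1,1,1,1,1,1).

The boundary map ∂_2: C_2 → C_1 acts by ∂[p,q,r] = [q,r] − [p,r] + [p,q]. For instance
  ∂[0,1,3] = [1,3] − [0,3] + [0,1],
  ∂[0,5,6] = [5,6] − [0,6] + [0,5].
As a 24×16 matrix over Z this has rank 15, with invariant factors (1,1,1,1,1,1,1,1,1,1,1,1,1,1,1).

Reading off H_k = ker ∂_k / im ∂_{k+1}:

  H_0: rank C_0 − rank ∂_1 = 8 − 7 = 1, and the invariant factors of ∂_1 are all 1, so H_0 = Z.
  H_1: rank ker ∂_1 − rank ∂_2 = (24 − 7) − 15 = 2, and the invariant factors of ∂_2 are all 1, so H_1 = Z^2.
  H_2: rank ker ∂_2 − rank ∂_3 = (16 − 15) − 0 = 1, and there is no ∂_3, so H_2 = Z.

As a check, the Euler characteristic is 8 − 24 + 16 = 0, which agrees with 1 − 2 + 1 = 0.
(K is a triangulation of the torus T^2.)

Hence the Betti numbers are b_0 = 1, b_1 = 2, b_2 = 1.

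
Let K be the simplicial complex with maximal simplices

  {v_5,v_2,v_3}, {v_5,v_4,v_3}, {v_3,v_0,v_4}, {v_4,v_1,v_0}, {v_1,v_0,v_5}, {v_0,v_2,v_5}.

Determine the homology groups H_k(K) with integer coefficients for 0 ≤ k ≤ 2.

Fix the vertex order v_0 < v_1 < v_2 < v_3 < v_4 < v_5 and write every simplex with vertices in increasing order. Then dim K = 2 and the simplices of K are:

  0-simplices (6): [v_0], [v_1], [v_2], [v_3], [v_4], [v_5]
  1-simplices (12): [v_0,v_1], [v_0,v_2], [v_0,v_3], [v_0,v_4], [v_0,v_5], [v_1,v_4], [v_1,v_5], [v_2,v_3], [v_2,v_5], [v_3,v_4], [v_3,v_5], [v_4,v_5]
  2-simplices (6): [v_0,v_1,v_4], [v_0,v_1,v_5], [v_0,v_2,v_5], [v_0,v_3,v_4], [v_2,v_3,v_5], [v_3,v_4,v_5]

so the chain groups are C_0 ≅ Z^6, C_1 ≅ Z^12, C_2 ≅ Z^6.

∂_1: C_1 → C_0 sends each edge [p,q] (with p < q) to q − p.
The resulting 6×12 matrix has rank 5, and its Smith normal form has invariant factors (1,1,1,1,1).

∂_2: C_2 → C_1 acts by ∂[p,q,r] = [q,r] − [p,r] + [p,q]. For instance
  ∂[v_0,v_1,v_5] = [v_1,v_5] − [v_0,v_5] + [v_0,v_1],
  ∂[v_0,v_1,v_4] = [v_1,v_4] − [v_0,v_4] + [v_0,v_1].
This gives a 12×6 integer matrix of rank 6; reducing to Smith normal form yields diagonal entries (1,1,1,1,1,1).

Reading off H_k = ker ∂_k / im ∂_{k+1}:

  H_0: rank C_0 − rank ∂_1 = 6 − 5 = 1, and the invariant factors of ∂_1 are all 1, so H_0 = Z.
  H_1: rank ker ∂_1 − rank ∂_2 = (12 − 5) − 6 = 1, and the invariant factors of ∂_2 are all 1, so H_1 = Z.
  H_2: rank ker ∂_2 − rank ∂_3 = (6 − 6) − 0 = 0, and there is no ∂_3, so H_2 = 0.

H_0 = Z,  H_1 = Z,  H_2 = 0.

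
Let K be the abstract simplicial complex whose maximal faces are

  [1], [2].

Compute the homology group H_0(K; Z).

Fix the vertex order 1 < 2 and write every simplex with vertices in increasing order. Then dim K = 0 and the simplices of K are:

  0-simplices (2): [1], [2]

giving chain groups C_0 ≅ Z^2.

Computing H_k = (kernel of ∂_k) / (image of ∂_{k+1}):

  H_0: rank C_0 − rank ∂_1 = 2 − 0 = 2, and there is no ∂_1, so H_0 ≅ Z^2.

H_0 ≅ Z^2.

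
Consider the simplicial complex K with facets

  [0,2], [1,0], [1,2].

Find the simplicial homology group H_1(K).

H_1 = Z.

Order the vertices as 0 < 1 < 2. Listing each simplex with vertices in this order, K has dimension 1 with simplices:

  0-simplices (3): [0], [1], [2]
  1-simplices (3): [0,1], [0,2], [1,2]

Hence C_0 ≅ Z^3, C_1 ≅ Z^3.

The boundary map ∂_1: C_1 → C_0 is given by ∂[p,q] = [q] − [p]. For instance
  ∂[0,2] = [2] − [0].
The 3×3 boundary matrix has rank 2 and Smith normal form diag(1,1).

From H_k ≅ ker(∂_k) / im(∂_{k+1}) we obtain:

  H_1: rank ker ∂_1 − rank ∂_2 = (3 − 2) − 0 = 1, and there is no ∂_2, so H_1 ≅ Z.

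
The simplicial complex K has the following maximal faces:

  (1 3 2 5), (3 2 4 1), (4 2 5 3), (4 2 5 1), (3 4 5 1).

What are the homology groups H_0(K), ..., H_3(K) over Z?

H_0 ≅ Z,  H_1 = 0,  H_2 = 0,  H_3 ≅ Z.

Fix the vertex order 1 < 2 < 3 < 4 < 5 and write every simplex with vertices in increasing order. Then dim K = 3 and the simplices of K are:

  0-simplices (5): [1], [2], [3], [4], [5]
  1-simplices (10): [1,2], [1,3], [1,4], [1,5], [2,3], [2,4], [2,5], [3,4], [3,5], [4,5]
  2-simplices (10): [1,2,3], [1,2,4], [1,2,5], [1,3,4], [1,3,5], [1,4,5], [2,3,4], [2,3,5], [2,4,5], [3,4,5]
  3-simplices (5): [1,2,3,4], [1,2,3,5], [1,2,4,5], [1,3,4,5], [2,3,4,5]

so the chain groups are C_0 ≅ Z^5, C_1 ≅ Z^10, C_2 ≅ Z^10, C_3 ≅ Z^5.

Boundary ∂_1: C_1 → C_0 is given by ∂[p,q] = [q] − [p].
As a 5×10 matrix over Z this has rank 4, with invariant factors (1,1,1,1).

Boundary ∂_2: C_2 → C_1 acts by ∂[p,q,r] = [q,r] − [p,r] + [p,q]. For instance
  ∂[1,2,4] = [2,4] − [1,4] + [1,2],
  ∂[2,3,4] = [3,4] − [2,4] + [2,3].
As a 10×10 matrix over Z this has rank 6, with invariant factors (1,1,1,1,1,1).

The boundary map ∂_3: C_3 → C_2 sends each 3-simplex σ to the alternating sum Σ_i (−1)^i (σ with its i-th vertex removed). For instance
  ∂[1,3,4,5] = [3,4,5] − [1,4,5] + [1,3,5] − [1,3,4],
  ∂[1,2,3,5] = [2,3,5] − [1,3,5] + [1,2,5] − [1,2,3].
The 10×5 boundary matrix has rank 4 and Smith normal form diag(1,1,1,1).

Now H_k = ker ∂_k / im ∂_{k+1}, so:

  H_0: rank C_0 − rank ∂_1 = 5 − 4 = 1, and the invariant factors of ∂_1 are all 1, so H_0 = Z.
  H_1: rank ker ∂_1 − rank ∂_2 = (10 − 4) − 6 = 0, and the invariant factors of ∂_2 are all 1, so H_1 = 0.
  H_2: rank ker ∂_2 − rank ∂_3 = (10 − 6) − 4 = 0, and the invariant factors of ∂_3 are all 1, so H_2 = 0.
  H_3: rank ker ∂_3 − rank ∂_4 = (5 − 4) − 0 = 1, and there is no ∂_4, so H_3 = Z.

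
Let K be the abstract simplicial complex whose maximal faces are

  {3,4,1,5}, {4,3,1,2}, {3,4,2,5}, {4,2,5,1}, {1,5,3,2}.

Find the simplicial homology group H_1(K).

Take the total order 1 < 2 < 3 < 4 < 5 on the vertex set. Then K (dimension 3) consists of the simplices:

  0-simplices (5): [1], [2], [3], [4], [5]
  1-simplices (10): [1,2], [1,3], [1,4], [1,5], [2,3], [2,4], [2,5], [3,4], [3,5], [4,5]
  2-simplices (10): [1,2,3], [1,2,4], [1,2,5], [1,3,4], [1,3,5], [1,4,5], [2,3,4], [2,3,5], [2,4,5], [3,4,5]
  3-simplices (5): [1,2,3,4], [1,2,3,5], [1,2,4,5], [1,3,4,5], [2,3,4,5]

Hence C_0 ≅ Z^5, C_1 ≅ Z^10, C_2 ≅ Z^10, C_3 ≅ Z^5.

The boundary map ∂_1: C_1 → C_0 sends each edge [p,q] (with p < q) to q − p. For instance
  ∂[2,4] = [4] − [2].
The resulting 5×10 matrix has rank 4, and its Smith normal form has invariant factors (1,1,1,1).

The boundary map ∂_2: C_2 → C_1 acts by ∂[p,q,r] = [q,r] − [p,r] + [p,q]. For instance
  ∂[1,2,5] = [2,5] − [1,5] + [1,2],
  ∂[1,3,4] = [3,4] − [1,4] + [1,3].
As a 10×10 matrix over Z this has rank 6, with invariant factors (1,1,1,1,1,1).

Boundary ∂_3: C_3 → C_2 sends each 3-simplex σ to the alternating sum Σ_i (−1)^i (σ with its i-th vertex removed). For instance
  ∂[1,2,3,4] = [2,3,4] − [1,3,4] + [1,2,4] − [1,2,3],
  ∂[2,3,4,5] = [3,4,5] − [2,4,5] + [2,3,5] − [2,3,4].
This gives a 10×5 integer matrix of rank 4; reducing to Smith normal form yields diagonal entries (1,1,1,1).

Reading off H_k = ker ∂_k / im ∂_{k+1}:

  H_1: rank ker ∂_1 − rank ∂_2 = (10 − 4) − 6 = 0, and the invariant factors of ∂_2 are all 1, so H_1 = 0.

H_1 = 0.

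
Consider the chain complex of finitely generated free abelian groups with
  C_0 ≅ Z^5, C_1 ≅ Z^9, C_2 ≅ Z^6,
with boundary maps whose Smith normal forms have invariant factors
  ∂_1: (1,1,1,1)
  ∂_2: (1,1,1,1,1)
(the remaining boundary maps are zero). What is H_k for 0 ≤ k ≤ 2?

H_0: b_0 = 5 − 0 − 4 = 1; torsion from ∂_1 factors > 1: none. So H_0 = Z.
H_1: b_1 = 9 − 4 − 5 = 0; torsion from ∂_2 factors > 1: none. So H_1 = 0.
H_2: b_2 = 6 − 5 − 0 = 1; torsion from ∂_3 factors > 1: none. So H_2 = Z.

H_0 = Z,  H_1 = 0,  H_2 = Z.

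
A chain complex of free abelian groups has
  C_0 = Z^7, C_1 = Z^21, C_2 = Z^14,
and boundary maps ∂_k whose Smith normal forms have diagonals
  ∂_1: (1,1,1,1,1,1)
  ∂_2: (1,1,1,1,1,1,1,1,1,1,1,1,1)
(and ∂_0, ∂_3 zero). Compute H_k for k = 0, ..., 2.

H_0 ≅ Z,  H_1 ≅ Z^2,  H_2 ≅ Z.

H_0: b_0 = 7 − 0 − 6 = 1; torsion from ∂_1 factors > 1: none. So H_0 ≅ Z.
H_1: b_1 = 21 − 6 − 13 = 2; torsion from ∂_2 factors > 1: none. So H_1 ≅ Z^2.
H_2: b_2 = 14 − 13 − 0 = 1; torsion from ∂_3 factors > 1: none. So H_2 ≅ Z.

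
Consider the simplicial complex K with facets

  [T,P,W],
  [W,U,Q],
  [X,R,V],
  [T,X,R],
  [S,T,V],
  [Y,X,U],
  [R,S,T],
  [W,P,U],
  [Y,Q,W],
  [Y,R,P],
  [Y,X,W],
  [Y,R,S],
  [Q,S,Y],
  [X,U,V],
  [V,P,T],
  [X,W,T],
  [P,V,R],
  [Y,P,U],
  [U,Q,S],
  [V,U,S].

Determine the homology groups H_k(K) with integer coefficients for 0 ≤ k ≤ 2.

We work with the vertex ordering P < Q < R < S < T < U < V < W < X < Y. The simplices of K, each written with vertices in increasing order, are:

  0-simplices (10): P, Q, R, S, T, U, V, W, X, Y
  1-simplices (30): PR, PT, PU, PV, PW, PY, QS, QU, QW, QY, RS, RT, RV, RX, RY, ST, SU, SV, SY, TV, TW, TX, UV, UW, UX, UY, VX, WX, WY, XY
  2-simplices (20): PRV, PRY, PTV, PTW, PUW, PUY, QSU, QSY, QUW, QWY, RST, RSY, RTX, RVX, STV, SUV, TWX, UVX, UXY, WXY

so the chain groups are C_0 ≅ Z^10, C_1 ≅ Z^30, C_2 ≅ Z^20.

Boundary ∂_1: C_1 → C_0 is given by ∂[p,q] = [q] − [p].
As a 10×30 matrix over Z this has rank 9, with invariant factors (1,1,1,1,1,1,1,1,1).

The boundary map ∂_2: C_2 → C_1 acts by ∂[p,q,r] = [q,r] − [p,r] + [p,q]. For instance
  ∂PUW = UW − PW + PU,
  ∂QSU = SU − QU + QS.
As a 30×20 matrix over Z this has rank 20, with invariant factors (1,1,1,1,1,1,1,1,1,1,1,1,1,1,1,1,1,1,1,2).

From H_k ≅ ker(∂_k) / im(∂_{k+1}) we obtain:

  H_0: rank C_0 − rank ∂_1 = 10 − 9 = 1, and the invariant factors of ∂_1 are all 1, so H_0 ≅ Z.
  H_1: rank ker ∂_1 − rank ∂_2 = (30 − 9) − 20 = 1, and ∂_2 has invariant factor 2 > 1, so H_1 ≅ Z ⊕ Z_2.
  H_2: rank ker ∂_2 − rank ∂_3 = (20 − 20) − 0 = 0, and there is no ∂_3, so H_2 ≅ 0.

(K is a triangulation of the Klein bottle.)

H_0 ≅ Z,  H_1 ≅ Z ⊕ Z_2,  H_2 = 0.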